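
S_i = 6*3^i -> [6, 18, 54, 162, 486]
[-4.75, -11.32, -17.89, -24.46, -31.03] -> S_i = -4.75 + -6.57*i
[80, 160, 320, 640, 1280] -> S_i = 80*2^i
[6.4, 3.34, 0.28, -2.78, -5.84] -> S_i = 6.40 + -3.06*i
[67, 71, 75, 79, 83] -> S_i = 67 + 4*i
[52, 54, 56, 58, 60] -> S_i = 52 + 2*i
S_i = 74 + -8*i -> [74, 66, 58, 50, 42]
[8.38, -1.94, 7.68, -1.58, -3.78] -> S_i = Random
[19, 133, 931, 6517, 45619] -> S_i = 19*7^i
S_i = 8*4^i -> [8, 32, 128, 512, 2048]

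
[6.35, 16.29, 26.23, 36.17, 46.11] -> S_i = 6.35 + 9.94*i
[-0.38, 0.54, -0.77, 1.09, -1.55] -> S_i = -0.38*(-1.42)^i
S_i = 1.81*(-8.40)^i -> [1.81, -15.2, 127.71, -1072.79, 9011.47]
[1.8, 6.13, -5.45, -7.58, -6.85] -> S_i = Random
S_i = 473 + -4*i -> [473, 469, 465, 461, 457]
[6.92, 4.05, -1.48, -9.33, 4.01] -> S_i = Random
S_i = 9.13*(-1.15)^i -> [9.13, -10.5, 12.07, -13.89, 15.97]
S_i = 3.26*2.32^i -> [3.26, 7.56, 17.55, 40.71, 94.44]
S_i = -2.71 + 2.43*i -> [-2.71, -0.28, 2.15, 4.58, 7.01]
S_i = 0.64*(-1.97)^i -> [0.64, -1.26, 2.48, -4.89, 9.64]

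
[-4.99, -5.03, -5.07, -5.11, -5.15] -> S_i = -4.99 + -0.04*i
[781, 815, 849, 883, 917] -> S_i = 781 + 34*i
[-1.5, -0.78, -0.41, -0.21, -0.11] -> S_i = -1.50*0.52^i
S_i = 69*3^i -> [69, 207, 621, 1863, 5589]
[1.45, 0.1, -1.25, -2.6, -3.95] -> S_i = 1.45 + -1.35*i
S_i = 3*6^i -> [3, 18, 108, 648, 3888]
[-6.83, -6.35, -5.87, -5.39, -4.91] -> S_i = -6.83 + 0.48*i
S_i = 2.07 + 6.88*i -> [2.07, 8.95, 15.83, 22.71, 29.59]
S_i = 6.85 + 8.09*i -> [6.85, 14.94, 23.03, 31.12, 39.21]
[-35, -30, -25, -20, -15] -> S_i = -35 + 5*i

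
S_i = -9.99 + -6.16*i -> [-9.99, -16.15, -22.31, -28.47, -34.63]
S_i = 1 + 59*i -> [1, 60, 119, 178, 237]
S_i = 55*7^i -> [55, 385, 2695, 18865, 132055]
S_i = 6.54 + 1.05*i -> [6.54, 7.59, 8.64, 9.69, 10.74]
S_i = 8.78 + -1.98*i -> [8.78, 6.8, 4.82, 2.84, 0.86]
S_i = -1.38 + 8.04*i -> [-1.38, 6.66, 14.7, 22.74, 30.78]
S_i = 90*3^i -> [90, 270, 810, 2430, 7290]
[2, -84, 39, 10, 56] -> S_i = Random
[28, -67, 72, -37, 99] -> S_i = Random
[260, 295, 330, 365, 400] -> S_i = 260 + 35*i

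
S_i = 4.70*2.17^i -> [4.7, 10.2, 22.13, 48.03, 104.22]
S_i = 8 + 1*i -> [8, 9, 10, 11, 12]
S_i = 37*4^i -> [37, 148, 592, 2368, 9472]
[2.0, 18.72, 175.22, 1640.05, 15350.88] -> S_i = 2.00*9.36^i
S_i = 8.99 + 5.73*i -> [8.99, 14.72, 20.45, 26.18, 31.91]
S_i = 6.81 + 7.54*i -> [6.81, 14.35, 21.89, 29.43, 36.97]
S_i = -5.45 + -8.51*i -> [-5.45, -13.96, -22.47, -30.98, -39.49]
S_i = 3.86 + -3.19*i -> [3.86, 0.67, -2.52, -5.71, -8.9]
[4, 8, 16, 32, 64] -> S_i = 4*2^i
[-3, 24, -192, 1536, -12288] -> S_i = -3*-8^i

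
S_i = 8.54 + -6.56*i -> [8.54, 1.98, -4.58, -11.14, -17.7]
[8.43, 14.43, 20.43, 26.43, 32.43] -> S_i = 8.43 + 6.00*i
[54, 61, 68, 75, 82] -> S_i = 54 + 7*i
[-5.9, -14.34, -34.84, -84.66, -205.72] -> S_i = -5.90*2.43^i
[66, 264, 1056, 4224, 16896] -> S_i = 66*4^i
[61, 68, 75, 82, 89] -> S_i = 61 + 7*i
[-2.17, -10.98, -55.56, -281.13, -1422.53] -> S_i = -2.17*5.06^i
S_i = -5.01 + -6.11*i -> [-5.01, -11.12, -17.23, -23.34, -29.45]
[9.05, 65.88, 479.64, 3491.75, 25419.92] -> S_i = 9.05*7.28^i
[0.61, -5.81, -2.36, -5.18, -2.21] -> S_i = Random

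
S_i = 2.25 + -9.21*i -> [2.25, -6.96, -16.17, -25.38, -34.59]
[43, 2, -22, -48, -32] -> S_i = Random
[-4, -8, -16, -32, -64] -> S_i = -4*2^i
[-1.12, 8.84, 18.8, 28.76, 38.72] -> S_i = -1.12 + 9.96*i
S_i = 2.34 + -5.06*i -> [2.34, -2.72, -7.78, -12.84, -17.9]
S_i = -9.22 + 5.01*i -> [-9.22, -4.21, 0.8, 5.81, 10.82]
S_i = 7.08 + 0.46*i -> [7.08, 7.54, 8.0, 8.46, 8.92]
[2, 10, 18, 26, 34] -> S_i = 2 + 8*i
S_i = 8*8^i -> [8, 64, 512, 4096, 32768]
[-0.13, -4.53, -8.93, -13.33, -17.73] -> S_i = -0.13 + -4.40*i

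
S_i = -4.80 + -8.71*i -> [-4.8, -13.51, -22.22, -30.93, -39.64]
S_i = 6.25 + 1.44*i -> [6.25, 7.69, 9.13, 10.57, 12.01]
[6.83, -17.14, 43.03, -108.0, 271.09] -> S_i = 6.83*(-2.51)^i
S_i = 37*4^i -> [37, 148, 592, 2368, 9472]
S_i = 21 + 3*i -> [21, 24, 27, 30, 33]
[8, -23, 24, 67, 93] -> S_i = Random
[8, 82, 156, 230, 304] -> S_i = 8 + 74*i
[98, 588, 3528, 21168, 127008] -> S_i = 98*6^i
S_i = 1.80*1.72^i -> [1.8, 3.1, 5.33, 9.16, 15.75]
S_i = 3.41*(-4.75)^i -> [3.41, -16.2, 76.94, -365.46, 1735.92]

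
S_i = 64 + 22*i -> [64, 86, 108, 130, 152]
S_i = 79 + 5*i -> [79, 84, 89, 94, 99]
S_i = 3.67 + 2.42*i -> [3.67, 6.09, 8.51, 10.93, 13.35]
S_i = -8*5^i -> [-8, -40, -200, -1000, -5000]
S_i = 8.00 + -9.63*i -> [8.0, -1.63, -11.26, -20.89, -30.52]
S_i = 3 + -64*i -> [3, -61, -125, -189, -253]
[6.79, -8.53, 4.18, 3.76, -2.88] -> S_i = Random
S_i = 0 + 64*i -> [0, 64, 128, 192, 256]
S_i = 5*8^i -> [5, 40, 320, 2560, 20480]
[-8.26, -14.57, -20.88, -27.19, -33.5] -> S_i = -8.26 + -6.31*i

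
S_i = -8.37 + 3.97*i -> [-8.37, -4.4, -0.43, 3.54, 7.51]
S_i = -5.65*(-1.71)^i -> [-5.65, 9.66, -16.52, 28.25, -48.31]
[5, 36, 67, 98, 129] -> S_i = 5 + 31*i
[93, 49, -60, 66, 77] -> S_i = Random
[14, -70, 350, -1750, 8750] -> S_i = 14*-5^i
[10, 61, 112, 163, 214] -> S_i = 10 + 51*i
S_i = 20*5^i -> [20, 100, 500, 2500, 12500]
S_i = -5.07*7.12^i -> [-5.07, -36.1, -257.02, -1829.99, -13029.51]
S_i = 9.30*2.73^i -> [9.3, 25.39, 69.31, 189.22, 516.58]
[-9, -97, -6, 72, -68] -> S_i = Random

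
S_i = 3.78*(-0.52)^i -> [3.78, -1.97, 1.02, -0.53, 0.28]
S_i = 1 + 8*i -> [1, 9, 17, 25, 33]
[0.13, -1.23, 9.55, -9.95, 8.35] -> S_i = Random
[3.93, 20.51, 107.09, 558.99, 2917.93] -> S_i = 3.93*5.22^i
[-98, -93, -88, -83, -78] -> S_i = -98 + 5*i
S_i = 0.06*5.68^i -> [0.06, 0.34, 1.94, 11.0, 62.45]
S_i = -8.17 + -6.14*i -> [-8.17, -14.31, -20.45, -26.59, -32.73]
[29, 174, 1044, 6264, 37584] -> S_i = 29*6^i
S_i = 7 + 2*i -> [7, 9, 11, 13, 15]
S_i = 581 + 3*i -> [581, 584, 587, 590, 593]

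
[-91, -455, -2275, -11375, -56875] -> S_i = -91*5^i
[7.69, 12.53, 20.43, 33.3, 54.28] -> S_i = 7.69*1.63^i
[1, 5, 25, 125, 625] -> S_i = 1*5^i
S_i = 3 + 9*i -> [3, 12, 21, 30, 39]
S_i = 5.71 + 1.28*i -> [5.71, 6.99, 8.27, 9.55, 10.83]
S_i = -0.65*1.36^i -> [-0.65, -0.88, -1.2, -1.64, -2.22]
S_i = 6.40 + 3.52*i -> [6.4, 9.92, 13.44, 16.96, 20.48]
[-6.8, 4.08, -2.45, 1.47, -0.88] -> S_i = -6.80*(-0.60)^i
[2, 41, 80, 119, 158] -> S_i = 2 + 39*i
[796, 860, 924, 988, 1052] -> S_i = 796 + 64*i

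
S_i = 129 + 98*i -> [129, 227, 325, 423, 521]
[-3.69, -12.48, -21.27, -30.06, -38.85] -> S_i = -3.69 + -8.79*i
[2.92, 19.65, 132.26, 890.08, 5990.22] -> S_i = 2.92*6.73^i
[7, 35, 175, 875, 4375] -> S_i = 7*5^i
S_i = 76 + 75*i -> [76, 151, 226, 301, 376]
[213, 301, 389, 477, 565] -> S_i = 213 + 88*i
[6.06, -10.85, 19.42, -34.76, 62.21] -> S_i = 6.06*(-1.79)^i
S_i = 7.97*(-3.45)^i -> [7.97, -27.5, 94.86, -327.28, 1129.11]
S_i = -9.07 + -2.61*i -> [-9.07, -11.68, -14.29, -16.9, -19.51]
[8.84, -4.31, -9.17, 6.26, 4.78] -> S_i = Random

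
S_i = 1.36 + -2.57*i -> [1.36, -1.21, -3.78, -6.35, -8.92]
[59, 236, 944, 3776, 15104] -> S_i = 59*4^i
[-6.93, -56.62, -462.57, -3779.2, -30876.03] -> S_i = -6.93*8.17^i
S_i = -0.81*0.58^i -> [-0.81, -0.47, -0.27, -0.16, -0.09]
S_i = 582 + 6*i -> [582, 588, 594, 600, 606]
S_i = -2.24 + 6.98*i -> [-2.24, 4.74, 11.72, 18.7, 25.68]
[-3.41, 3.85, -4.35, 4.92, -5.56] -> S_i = -3.41*(-1.13)^i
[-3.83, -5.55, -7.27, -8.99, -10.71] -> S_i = -3.83 + -1.72*i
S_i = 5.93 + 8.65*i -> [5.93, 14.58, 23.23, 31.88, 40.53]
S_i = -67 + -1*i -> [-67, -68, -69, -70, -71]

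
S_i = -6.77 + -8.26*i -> [-6.77, -15.03, -23.29, -31.55, -39.81]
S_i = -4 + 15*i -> [-4, 11, 26, 41, 56]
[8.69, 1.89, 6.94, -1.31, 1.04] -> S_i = Random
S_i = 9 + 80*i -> [9, 89, 169, 249, 329]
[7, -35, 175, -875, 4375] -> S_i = 7*-5^i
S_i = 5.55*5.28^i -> [5.55, 29.3, 154.73, 816.95, 4313.49]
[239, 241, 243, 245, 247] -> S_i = 239 + 2*i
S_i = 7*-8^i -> [7, -56, 448, -3584, 28672]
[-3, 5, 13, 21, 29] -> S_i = -3 + 8*i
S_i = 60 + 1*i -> [60, 61, 62, 63, 64]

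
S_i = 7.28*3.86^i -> [7.28, 28.1, 108.47, 418.69, 1616.15]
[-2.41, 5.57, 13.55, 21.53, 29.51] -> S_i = -2.41 + 7.98*i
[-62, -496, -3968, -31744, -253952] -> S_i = -62*8^i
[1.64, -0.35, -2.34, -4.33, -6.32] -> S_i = 1.64 + -1.99*i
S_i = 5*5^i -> [5, 25, 125, 625, 3125]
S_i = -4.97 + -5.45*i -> [-4.97, -10.42, -15.87, -21.32, -26.77]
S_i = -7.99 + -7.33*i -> [-7.99, -15.32, -22.65, -29.98, -37.31]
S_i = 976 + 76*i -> [976, 1052, 1128, 1204, 1280]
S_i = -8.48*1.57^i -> [-8.48, -13.31, -20.9, -32.82, -51.52]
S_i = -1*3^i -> [-1, -3, -9, -27, -81]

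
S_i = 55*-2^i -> [55, -110, 220, -440, 880]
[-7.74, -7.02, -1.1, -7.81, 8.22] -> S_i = Random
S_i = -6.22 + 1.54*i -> [-6.22, -4.68, -3.14, -1.6, -0.06]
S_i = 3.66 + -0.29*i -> [3.66, 3.37, 3.08, 2.79, 2.5]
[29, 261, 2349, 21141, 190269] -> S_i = 29*9^i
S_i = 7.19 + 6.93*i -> [7.19, 14.12, 21.05, 27.98, 34.91]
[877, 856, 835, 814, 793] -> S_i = 877 + -21*i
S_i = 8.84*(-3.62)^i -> [8.84, -32.0, 115.84, -419.35, 1518.05]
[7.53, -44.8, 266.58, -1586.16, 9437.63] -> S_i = 7.53*(-5.95)^i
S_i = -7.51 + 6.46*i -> [-7.51, -1.05, 5.41, 11.87, 18.33]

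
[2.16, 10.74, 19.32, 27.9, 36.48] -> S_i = 2.16 + 8.58*i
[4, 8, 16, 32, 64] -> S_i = 4*2^i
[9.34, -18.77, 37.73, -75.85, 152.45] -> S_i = 9.34*(-2.01)^i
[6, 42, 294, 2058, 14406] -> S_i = 6*7^i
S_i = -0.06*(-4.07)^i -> [-0.06, 0.24, -0.99, 4.05, -16.46]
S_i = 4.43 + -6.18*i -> [4.43, -1.75, -7.93, -14.11, -20.29]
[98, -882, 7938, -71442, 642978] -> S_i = 98*-9^i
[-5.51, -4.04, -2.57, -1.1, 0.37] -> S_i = -5.51 + 1.47*i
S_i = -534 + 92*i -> [-534, -442, -350, -258, -166]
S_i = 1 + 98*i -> [1, 99, 197, 295, 393]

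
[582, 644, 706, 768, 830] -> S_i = 582 + 62*i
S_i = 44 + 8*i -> [44, 52, 60, 68, 76]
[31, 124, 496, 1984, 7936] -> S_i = 31*4^i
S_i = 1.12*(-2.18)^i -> [1.12, -2.44, 5.32, -11.6, 25.3]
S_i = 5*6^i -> [5, 30, 180, 1080, 6480]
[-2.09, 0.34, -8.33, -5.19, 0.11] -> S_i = Random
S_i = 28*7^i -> [28, 196, 1372, 9604, 67228]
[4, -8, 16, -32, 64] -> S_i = 4*-2^i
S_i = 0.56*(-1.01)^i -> [0.56, -0.57, 0.57, -0.58, 0.58]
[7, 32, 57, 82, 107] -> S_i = 7 + 25*i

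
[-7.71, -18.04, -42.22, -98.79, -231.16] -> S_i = -7.71*2.34^i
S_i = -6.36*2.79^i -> [-6.36, -17.74, -49.51, -138.12, -385.37]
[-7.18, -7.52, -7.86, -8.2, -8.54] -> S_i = -7.18 + -0.34*i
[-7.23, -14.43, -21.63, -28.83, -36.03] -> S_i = -7.23 + -7.20*i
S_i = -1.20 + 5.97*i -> [-1.2, 4.77, 10.74, 16.71, 22.68]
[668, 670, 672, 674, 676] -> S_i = 668 + 2*i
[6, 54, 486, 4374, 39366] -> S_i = 6*9^i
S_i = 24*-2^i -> [24, -48, 96, -192, 384]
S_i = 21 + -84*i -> [21, -63, -147, -231, -315]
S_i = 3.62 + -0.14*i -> [3.62, 3.48, 3.34, 3.2, 3.06]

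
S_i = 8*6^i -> [8, 48, 288, 1728, 10368]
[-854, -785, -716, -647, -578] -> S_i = -854 + 69*i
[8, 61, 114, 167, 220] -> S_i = 8 + 53*i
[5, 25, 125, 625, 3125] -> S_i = 5*5^i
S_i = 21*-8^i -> [21, -168, 1344, -10752, 86016]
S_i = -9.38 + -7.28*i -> [-9.38, -16.66, -23.94, -31.22, -38.5]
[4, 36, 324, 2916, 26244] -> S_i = 4*9^i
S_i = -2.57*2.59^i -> [-2.57, -6.66, -17.24, -44.65, -115.65]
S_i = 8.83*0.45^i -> [8.83, 3.97, 1.79, 0.8, 0.36]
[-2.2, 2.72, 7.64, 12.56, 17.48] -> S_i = -2.20 + 4.92*i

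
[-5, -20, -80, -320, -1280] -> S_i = -5*4^i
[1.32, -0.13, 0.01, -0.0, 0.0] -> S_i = 1.32*(-0.10)^i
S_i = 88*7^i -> [88, 616, 4312, 30184, 211288]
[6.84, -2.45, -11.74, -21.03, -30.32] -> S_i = 6.84 + -9.29*i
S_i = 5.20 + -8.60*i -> [5.2, -3.4, -12.0, -20.6, -29.2]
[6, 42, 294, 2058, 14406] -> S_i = 6*7^i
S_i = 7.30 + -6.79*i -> [7.3, 0.51, -6.28, -13.07, -19.86]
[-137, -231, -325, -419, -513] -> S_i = -137 + -94*i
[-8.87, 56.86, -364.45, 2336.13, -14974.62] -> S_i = -8.87*(-6.41)^i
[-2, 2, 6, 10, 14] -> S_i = -2 + 4*i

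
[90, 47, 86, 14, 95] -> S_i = Random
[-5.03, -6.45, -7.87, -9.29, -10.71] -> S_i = -5.03 + -1.42*i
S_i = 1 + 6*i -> [1, 7, 13, 19, 25]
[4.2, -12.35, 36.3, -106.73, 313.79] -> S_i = 4.20*(-2.94)^i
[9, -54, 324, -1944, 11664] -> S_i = 9*-6^i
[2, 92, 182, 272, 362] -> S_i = 2 + 90*i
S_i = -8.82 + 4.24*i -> [-8.82, -4.58, -0.34, 3.9, 8.14]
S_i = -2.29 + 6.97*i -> [-2.29, 4.68, 11.65, 18.62, 25.59]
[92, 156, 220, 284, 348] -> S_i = 92 + 64*i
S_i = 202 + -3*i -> [202, 199, 196, 193, 190]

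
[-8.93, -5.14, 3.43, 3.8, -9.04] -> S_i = Random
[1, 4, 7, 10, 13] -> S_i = 1 + 3*i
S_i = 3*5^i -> [3, 15, 75, 375, 1875]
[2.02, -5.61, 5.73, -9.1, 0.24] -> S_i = Random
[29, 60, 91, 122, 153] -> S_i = 29 + 31*i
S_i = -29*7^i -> [-29, -203, -1421, -9947, -69629]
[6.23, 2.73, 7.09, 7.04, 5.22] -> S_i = Random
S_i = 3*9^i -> [3, 27, 243, 2187, 19683]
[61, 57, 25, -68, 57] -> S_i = Random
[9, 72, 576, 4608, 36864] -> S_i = 9*8^i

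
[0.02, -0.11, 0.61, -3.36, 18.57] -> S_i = 0.02*(-5.52)^i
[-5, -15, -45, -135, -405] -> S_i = -5*3^i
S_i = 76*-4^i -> [76, -304, 1216, -4864, 19456]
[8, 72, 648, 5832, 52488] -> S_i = 8*9^i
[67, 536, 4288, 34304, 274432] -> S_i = 67*8^i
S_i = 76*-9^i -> [76, -684, 6156, -55404, 498636]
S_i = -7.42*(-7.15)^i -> [-7.42, 53.05, -379.33, 2712.2, -19392.24]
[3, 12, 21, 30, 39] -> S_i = 3 + 9*i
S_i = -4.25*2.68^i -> [-4.25, -11.39, -30.53, -81.81, -219.24]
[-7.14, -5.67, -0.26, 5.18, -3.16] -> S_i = Random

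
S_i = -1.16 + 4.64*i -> [-1.16, 3.48, 8.12, 12.76, 17.4]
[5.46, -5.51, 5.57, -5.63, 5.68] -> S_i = 5.46*(-1.01)^i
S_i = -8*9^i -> [-8, -72, -648, -5832, -52488]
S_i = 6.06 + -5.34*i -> [6.06, 0.72, -4.62, -9.96, -15.3]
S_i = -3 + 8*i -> [-3, 5, 13, 21, 29]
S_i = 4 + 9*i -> [4, 13, 22, 31, 40]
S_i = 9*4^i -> [9, 36, 144, 576, 2304]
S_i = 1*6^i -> [1, 6, 36, 216, 1296]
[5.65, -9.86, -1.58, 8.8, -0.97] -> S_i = Random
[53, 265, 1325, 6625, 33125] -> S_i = 53*5^i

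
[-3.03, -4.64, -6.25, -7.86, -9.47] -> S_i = -3.03 + -1.61*i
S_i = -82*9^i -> [-82, -738, -6642, -59778, -538002]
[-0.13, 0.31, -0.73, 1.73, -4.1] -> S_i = -0.13*(-2.37)^i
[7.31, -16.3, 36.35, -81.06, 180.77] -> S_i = 7.31*(-2.23)^i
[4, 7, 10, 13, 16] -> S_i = 4 + 3*i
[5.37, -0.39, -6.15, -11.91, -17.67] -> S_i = 5.37 + -5.76*i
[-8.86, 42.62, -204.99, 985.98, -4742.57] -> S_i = -8.86*(-4.81)^i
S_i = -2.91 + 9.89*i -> [-2.91, 6.98, 16.87, 26.76, 36.65]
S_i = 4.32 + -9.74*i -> [4.32, -5.42, -15.16, -24.9, -34.64]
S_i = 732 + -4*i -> [732, 728, 724, 720, 716]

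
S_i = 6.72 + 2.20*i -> [6.72, 8.92, 11.12, 13.32, 15.52]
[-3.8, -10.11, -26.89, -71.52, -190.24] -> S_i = -3.80*2.66^i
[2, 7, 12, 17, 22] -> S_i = 2 + 5*i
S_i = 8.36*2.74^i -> [8.36, 22.91, 62.76, 171.97, 471.2]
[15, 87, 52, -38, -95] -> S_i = Random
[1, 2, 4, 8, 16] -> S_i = 1*2^i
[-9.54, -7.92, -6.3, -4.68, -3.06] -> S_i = -9.54 + 1.62*i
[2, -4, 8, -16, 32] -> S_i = 2*-2^i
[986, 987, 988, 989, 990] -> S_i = 986 + 1*i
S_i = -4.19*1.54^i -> [-4.19, -6.45, -9.94, -15.3, -23.57]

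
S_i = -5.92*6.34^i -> [-5.92, -37.53, -237.96, -1508.65, -9564.86]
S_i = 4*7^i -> [4, 28, 196, 1372, 9604]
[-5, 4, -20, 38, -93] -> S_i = Random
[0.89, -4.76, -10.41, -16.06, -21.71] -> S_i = 0.89 + -5.65*i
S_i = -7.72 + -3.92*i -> [-7.72, -11.64, -15.56, -19.48, -23.4]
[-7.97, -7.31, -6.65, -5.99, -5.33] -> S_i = -7.97 + 0.66*i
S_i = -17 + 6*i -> [-17, -11, -5, 1, 7]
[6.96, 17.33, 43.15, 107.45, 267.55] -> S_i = 6.96*2.49^i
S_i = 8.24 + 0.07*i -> [8.24, 8.31, 8.38, 8.45, 8.52]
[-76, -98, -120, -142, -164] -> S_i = -76 + -22*i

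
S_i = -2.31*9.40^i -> [-2.31, -21.71, -204.11, -1918.65, -18035.3]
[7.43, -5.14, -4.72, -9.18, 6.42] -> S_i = Random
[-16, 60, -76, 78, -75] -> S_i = Random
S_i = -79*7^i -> [-79, -553, -3871, -27097, -189679]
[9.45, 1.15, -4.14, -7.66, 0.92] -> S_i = Random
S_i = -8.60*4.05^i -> [-8.6, -34.83, -141.06, -571.3, -2313.76]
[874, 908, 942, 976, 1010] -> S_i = 874 + 34*i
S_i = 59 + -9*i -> [59, 50, 41, 32, 23]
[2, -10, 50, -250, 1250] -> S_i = 2*-5^i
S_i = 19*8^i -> [19, 152, 1216, 9728, 77824]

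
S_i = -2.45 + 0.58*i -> [-2.45, -1.87, -1.29, -0.71, -0.13]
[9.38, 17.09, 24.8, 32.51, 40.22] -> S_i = 9.38 + 7.71*i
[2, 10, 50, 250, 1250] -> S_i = 2*5^i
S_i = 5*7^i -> [5, 35, 245, 1715, 12005]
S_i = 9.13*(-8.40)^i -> [9.13, -76.69, 644.21, -5411.39, 45455.66]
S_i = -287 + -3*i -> [-287, -290, -293, -296, -299]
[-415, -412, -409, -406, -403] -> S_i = -415 + 3*i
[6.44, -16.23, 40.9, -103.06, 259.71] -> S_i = 6.44*(-2.52)^i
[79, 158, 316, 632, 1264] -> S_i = 79*2^i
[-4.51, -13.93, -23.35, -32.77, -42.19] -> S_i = -4.51 + -9.42*i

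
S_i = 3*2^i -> [3, 6, 12, 24, 48]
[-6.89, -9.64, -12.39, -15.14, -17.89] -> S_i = -6.89 + -2.75*i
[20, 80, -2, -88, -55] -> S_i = Random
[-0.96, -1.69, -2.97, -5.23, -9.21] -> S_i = -0.96*1.76^i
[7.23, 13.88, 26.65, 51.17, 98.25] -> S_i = 7.23*1.92^i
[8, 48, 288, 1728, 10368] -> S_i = 8*6^i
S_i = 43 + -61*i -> [43, -18, -79, -140, -201]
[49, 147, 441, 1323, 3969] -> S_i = 49*3^i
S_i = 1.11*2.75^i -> [1.11, 3.05, 8.39, 23.08, 63.48]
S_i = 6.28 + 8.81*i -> [6.28, 15.09, 23.9, 32.71, 41.52]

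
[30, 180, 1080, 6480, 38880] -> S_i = 30*6^i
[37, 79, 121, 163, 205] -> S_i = 37 + 42*i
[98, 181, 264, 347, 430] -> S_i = 98 + 83*i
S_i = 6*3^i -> [6, 18, 54, 162, 486]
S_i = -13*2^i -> [-13, -26, -52, -104, -208]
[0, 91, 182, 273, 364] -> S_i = 0 + 91*i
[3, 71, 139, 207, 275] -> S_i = 3 + 68*i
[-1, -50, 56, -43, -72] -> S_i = Random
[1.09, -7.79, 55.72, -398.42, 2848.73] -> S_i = 1.09*(-7.15)^i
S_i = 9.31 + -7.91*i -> [9.31, 1.4, -6.51, -14.42, -22.33]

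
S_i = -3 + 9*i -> [-3, 6, 15, 24, 33]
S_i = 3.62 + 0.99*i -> [3.62, 4.61, 5.6, 6.59, 7.58]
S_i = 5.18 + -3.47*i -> [5.18, 1.71, -1.76, -5.23, -8.7]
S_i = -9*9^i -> [-9, -81, -729, -6561, -59049]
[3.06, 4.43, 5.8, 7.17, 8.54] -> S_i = 3.06 + 1.37*i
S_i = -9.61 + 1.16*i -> [-9.61, -8.45, -7.29, -6.13, -4.97]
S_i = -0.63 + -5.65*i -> [-0.63, -6.28, -11.93, -17.58, -23.23]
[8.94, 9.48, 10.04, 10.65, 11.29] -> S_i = 8.94*1.06^i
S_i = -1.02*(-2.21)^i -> [-1.02, 2.25, -4.98, 11.01, -24.33]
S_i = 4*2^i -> [4, 8, 16, 32, 64]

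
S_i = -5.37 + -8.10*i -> [-5.37, -13.47, -21.57, -29.67, -37.77]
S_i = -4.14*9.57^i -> [-4.14, -39.62, -379.16, -3628.58, -34725.47]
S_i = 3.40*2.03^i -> [3.4, 6.9, 14.01, 28.44, 57.74]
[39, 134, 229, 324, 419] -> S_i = 39 + 95*i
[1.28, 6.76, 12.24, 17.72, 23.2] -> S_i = 1.28 + 5.48*i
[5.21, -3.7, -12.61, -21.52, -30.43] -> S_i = 5.21 + -8.91*i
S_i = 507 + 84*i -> [507, 591, 675, 759, 843]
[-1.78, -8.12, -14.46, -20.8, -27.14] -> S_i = -1.78 + -6.34*i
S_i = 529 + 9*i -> [529, 538, 547, 556, 565]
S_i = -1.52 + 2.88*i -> [-1.52, 1.36, 4.24, 7.12, 10.0]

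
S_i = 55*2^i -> [55, 110, 220, 440, 880]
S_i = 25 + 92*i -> [25, 117, 209, 301, 393]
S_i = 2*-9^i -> [2, -18, 162, -1458, 13122]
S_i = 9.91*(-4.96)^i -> [9.91, -49.15, 243.8, -1209.26, 5997.92]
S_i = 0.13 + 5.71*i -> [0.13, 5.84, 11.55, 17.26, 22.97]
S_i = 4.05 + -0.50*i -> [4.05, 3.55, 3.05, 2.55, 2.05]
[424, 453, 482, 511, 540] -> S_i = 424 + 29*i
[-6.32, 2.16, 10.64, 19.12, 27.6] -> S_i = -6.32 + 8.48*i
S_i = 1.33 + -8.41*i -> [1.33, -7.08, -15.49, -23.9, -32.31]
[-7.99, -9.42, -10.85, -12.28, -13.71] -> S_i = -7.99 + -1.43*i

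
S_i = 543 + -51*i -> [543, 492, 441, 390, 339]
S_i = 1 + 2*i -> [1, 3, 5, 7, 9]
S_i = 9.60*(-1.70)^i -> [9.6, -16.32, 27.74, -47.16, 80.18]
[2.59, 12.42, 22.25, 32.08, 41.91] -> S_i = 2.59 + 9.83*i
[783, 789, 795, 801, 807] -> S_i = 783 + 6*i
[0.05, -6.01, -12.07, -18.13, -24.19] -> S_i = 0.05 + -6.06*i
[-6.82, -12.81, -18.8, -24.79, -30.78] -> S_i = -6.82 + -5.99*i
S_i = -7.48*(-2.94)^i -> [-7.48, 21.99, -64.65, 190.08, -558.84]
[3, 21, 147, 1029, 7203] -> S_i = 3*7^i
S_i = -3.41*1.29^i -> [-3.41, -4.4, -5.67, -7.32, -9.44]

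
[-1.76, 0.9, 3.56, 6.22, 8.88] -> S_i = -1.76 + 2.66*i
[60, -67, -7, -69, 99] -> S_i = Random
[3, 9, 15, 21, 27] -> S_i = 3 + 6*i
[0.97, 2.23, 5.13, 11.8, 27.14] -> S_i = 0.97*2.30^i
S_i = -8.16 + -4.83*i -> [-8.16, -12.99, -17.82, -22.65, -27.48]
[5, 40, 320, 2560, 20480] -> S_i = 5*8^i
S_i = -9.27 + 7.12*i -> [-9.27, -2.15, 4.97, 12.09, 19.21]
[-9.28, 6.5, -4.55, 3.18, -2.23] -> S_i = -9.28*(-0.70)^i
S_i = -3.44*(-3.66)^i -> [-3.44, 12.59, -46.08, 168.66, -617.28]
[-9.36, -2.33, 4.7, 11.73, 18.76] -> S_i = -9.36 + 7.03*i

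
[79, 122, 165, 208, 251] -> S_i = 79 + 43*i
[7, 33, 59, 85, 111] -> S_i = 7 + 26*i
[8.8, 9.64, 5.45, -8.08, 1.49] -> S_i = Random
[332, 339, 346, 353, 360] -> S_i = 332 + 7*i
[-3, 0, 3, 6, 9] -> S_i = -3 + 3*i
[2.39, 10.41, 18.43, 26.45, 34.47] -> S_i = 2.39 + 8.02*i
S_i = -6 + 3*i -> [-6, -3, 0, 3, 6]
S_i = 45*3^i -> [45, 135, 405, 1215, 3645]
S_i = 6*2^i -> [6, 12, 24, 48, 96]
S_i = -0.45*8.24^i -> [-0.45, -3.71, -30.55, -251.76, -2074.54]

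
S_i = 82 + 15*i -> [82, 97, 112, 127, 142]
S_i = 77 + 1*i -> [77, 78, 79, 80, 81]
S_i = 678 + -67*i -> [678, 611, 544, 477, 410]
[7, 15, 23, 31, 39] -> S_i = 7 + 8*i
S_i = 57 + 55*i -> [57, 112, 167, 222, 277]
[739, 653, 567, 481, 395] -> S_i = 739 + -86*i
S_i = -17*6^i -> [-17, -102, -612, -3672, -22032]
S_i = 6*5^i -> [6, 30, 150, 750, 3750]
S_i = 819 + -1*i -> [819, 818, 817, 816, 815]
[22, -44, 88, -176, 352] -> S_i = 22*-2^i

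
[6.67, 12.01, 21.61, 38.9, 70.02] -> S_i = 6.67*1.80^i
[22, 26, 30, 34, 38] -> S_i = 22 + 4*i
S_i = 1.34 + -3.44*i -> [1.34, -2.1, -5.54, -8.98, -12.42]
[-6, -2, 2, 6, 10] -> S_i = -6 + 4*i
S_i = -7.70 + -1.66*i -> [-7.7, -9.36, -11.02, -12.68, -14.34]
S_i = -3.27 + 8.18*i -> [-3.27, 4.91, 13.09, 21.27, 29.45]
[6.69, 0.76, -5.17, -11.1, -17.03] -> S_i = 6.69 + -5.93*i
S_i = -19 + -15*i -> [-19, -34, -49, -64, -79]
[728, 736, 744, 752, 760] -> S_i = 728 + 8*i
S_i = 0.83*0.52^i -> [0.83, 0.43, 0.22, 0.12, 0.06]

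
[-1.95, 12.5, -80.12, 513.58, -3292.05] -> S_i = -1.95*(-6.41)^i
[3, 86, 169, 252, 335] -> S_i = 3 + 83*i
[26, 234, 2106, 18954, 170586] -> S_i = 26*9^i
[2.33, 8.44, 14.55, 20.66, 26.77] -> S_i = 2.33 + 6.11*i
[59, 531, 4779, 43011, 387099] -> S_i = 59*9^i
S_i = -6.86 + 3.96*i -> [-6.86, -2.9, 1.06, 5.02, 8.98]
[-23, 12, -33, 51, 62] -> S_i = Random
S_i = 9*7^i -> [9, 63, 441, 3087, 21609]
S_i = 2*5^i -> [2, 10, 50, 250, 1250]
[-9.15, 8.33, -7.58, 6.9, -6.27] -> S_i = -9.15*(-0.91)^i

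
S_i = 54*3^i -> [54, 162, 486, 1458, 4374]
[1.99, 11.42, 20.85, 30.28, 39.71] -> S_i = 1.99 + 9.43*i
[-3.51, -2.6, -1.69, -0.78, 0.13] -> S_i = -3.51 + 0.91*i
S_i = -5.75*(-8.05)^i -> [-5.75, 46.29, -372.61, 2999.55, -24146.34]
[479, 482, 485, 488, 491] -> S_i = 479 + 3*i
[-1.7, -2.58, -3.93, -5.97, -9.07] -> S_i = -1.70*1.52^i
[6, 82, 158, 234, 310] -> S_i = 6 + 76*i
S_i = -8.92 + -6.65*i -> [-8.92, -15.57, -22.22, -28.87, -35.52]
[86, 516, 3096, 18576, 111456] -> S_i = 86*6^i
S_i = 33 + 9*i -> [33, 42, 51, 60, 69]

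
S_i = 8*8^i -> [8, 64, 512, 4096, 32768]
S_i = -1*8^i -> [-1, -8, -64, -512, -4096]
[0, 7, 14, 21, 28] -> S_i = 0 + 7*i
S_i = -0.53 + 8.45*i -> [-0.53, 7.92, 16.37, 24.82, 33.27]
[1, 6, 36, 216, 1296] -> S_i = 1*6^i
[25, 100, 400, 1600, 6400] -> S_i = 25*4^i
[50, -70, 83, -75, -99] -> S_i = Random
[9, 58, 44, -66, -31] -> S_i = Random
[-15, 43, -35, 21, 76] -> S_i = Random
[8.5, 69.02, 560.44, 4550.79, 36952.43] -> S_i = 8.50*8.12^i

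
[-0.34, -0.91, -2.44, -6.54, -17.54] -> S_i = -0.34*2.68^i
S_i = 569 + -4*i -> [569, 565, 561, 557, 553]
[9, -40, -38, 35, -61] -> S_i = Random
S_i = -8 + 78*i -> [-8, 70, 148, 226, 304]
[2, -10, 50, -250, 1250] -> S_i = 2*-5^i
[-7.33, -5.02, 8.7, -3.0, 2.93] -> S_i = Random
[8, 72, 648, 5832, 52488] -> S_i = 8*9^i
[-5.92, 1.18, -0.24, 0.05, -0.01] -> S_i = -5.92*(-0.20)^i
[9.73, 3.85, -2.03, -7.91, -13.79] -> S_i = 9.73 + -5.88*i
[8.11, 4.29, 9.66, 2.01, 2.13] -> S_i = Random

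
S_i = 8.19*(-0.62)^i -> [8.19, -5.08, 3.15, -1.95, 1.21]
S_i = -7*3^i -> [-7, -21, -63, -189, -567]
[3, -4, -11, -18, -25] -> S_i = 3 + -7*i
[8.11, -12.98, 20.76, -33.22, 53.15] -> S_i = 8.11*(-1.60)^i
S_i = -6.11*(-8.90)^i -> [-6.11, 54.38, -483.97, 4307.36, -38335.51]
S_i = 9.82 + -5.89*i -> [9.82, 3.93, -1.96, -7.85, -13.74]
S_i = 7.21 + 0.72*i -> [7.21, 7.93, 8.65, 9.37, 10.09]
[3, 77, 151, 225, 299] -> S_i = 3 + 74*i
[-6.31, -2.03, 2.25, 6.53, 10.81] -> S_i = -6.31 + 4.28*i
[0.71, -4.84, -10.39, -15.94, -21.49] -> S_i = 0.71 + -5.55*i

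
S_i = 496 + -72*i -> [496, 424, 352, 280, 208]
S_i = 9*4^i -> [9, 36, 144, 576, 2304]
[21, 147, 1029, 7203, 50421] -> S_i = 21*7^i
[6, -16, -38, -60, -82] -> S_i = 6 + -22*i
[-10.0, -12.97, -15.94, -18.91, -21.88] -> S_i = -10.00 + -2.97*i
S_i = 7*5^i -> [7, 35, 175, 875, 4375]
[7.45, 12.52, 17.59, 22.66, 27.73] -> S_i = 7.45 + 5.07*i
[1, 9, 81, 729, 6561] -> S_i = 1*9^i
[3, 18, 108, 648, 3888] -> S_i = 3*6^i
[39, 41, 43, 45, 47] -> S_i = 39 + 2*i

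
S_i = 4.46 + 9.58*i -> [4.46, 14.04, 23.62, 33.2, 42.78]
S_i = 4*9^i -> [4, 36, 324, 2916, 26244]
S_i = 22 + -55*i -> [22, -33, -88, -143, -198]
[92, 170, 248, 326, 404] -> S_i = 92 + 78*i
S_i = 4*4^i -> [4, 16, 64, 256, 1024]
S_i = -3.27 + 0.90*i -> [-3.27, -2.37, -1.47, -0.57, 0.33]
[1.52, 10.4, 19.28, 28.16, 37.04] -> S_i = 1.52 + 8.88*i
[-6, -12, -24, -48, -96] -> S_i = -6*2^i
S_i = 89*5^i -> [89, 445, 2225, 11125, 55625]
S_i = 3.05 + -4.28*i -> [3.05, -1.23, -5.51, -9.79, -14.07]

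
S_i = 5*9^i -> [5, 45, 405, 3645, 32805]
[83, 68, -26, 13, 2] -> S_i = Random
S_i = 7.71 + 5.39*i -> [7.71, 13.1, 18.49, 23.88, 29.27]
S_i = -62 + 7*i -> [-62, -55, -48, -41, -34]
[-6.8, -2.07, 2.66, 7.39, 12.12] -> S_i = -6.80 + 4.73*i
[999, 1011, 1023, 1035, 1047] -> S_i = 999 + 12*i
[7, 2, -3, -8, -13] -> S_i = 7 + -5*i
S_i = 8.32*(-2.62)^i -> [8.32, -21.8, 57.11, -149.63, 392.04]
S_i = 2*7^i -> [2, 14, 98, 686, 4802]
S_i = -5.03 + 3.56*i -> [-5.03, -1.47, 2.09, 5.65, 9.21]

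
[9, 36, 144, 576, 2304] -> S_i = 9*4^i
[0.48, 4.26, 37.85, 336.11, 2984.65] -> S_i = 0.48*8.88^i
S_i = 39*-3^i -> [39, -117, 351, -1053, 3159]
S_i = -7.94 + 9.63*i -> [-7.94, 1.69, 11.32, 20.95, 30.58]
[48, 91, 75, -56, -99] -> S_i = Random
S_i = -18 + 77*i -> [-18, 59, 136, 213, 290]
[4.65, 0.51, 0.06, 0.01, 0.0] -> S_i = 4.65*0.11^i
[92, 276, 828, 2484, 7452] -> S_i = 92*3^i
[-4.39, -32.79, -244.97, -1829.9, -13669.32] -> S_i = -4.39*7.47^i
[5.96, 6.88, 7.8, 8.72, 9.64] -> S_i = 5.96 + 0.92*i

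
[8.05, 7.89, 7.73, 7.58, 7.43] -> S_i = 8.05*0.98^i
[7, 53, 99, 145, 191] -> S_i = 7 + 46*i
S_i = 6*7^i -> [6, 42, 294, 2058, 14406]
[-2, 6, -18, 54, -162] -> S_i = -2*-3^i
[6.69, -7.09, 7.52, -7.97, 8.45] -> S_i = 6.69*(-1.06)^i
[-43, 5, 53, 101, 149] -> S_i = -43 + 48*i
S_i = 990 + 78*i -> [990, 1068, 1146, 1224, 1302]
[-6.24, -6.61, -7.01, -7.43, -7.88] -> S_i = -6.24*1.06^i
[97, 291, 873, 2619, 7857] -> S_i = 97*3^i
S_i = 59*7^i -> [59, 413, 2891, 20237, 141659]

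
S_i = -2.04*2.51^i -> [-2.04, -5.12, -12.85, -32.26, -80.97]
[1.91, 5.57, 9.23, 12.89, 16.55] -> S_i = 1.91 + 3.66*i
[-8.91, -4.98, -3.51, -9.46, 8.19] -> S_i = Random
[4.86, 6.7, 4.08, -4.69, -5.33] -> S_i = Random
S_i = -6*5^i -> [-6, -30, -150, -750, -3750]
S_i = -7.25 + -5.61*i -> [-7.25, -12.86, -18.47, -24.08, -29.69]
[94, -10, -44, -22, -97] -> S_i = Random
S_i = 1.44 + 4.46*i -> [1.44, 5.9, 10.36, 14.82, 19.28]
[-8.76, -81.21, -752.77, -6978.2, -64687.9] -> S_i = -8.76*9.27^i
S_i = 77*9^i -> [77, 693, 6237, 56133, 505197]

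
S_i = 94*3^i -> [94, 282, 846, 2538, 7614]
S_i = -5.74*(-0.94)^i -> [-5.74, 5.4, -5.07, 4.77, -4.48]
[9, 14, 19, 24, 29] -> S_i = 9 + 5*i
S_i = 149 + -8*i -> [149, 141, 133, 125, 117]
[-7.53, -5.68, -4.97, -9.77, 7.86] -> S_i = Random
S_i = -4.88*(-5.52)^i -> [-4.88, 26.94, -148.7, 820.8, -4530.81]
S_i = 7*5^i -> [7, 35, 175, 875, 4375]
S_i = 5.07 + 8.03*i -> [5.07, 13.1, 21.13, 29.16, 37.19]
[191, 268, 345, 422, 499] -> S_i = 191 + 77*i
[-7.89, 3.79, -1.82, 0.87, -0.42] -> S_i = -7.89*(-0.48)^i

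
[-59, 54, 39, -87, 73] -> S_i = Random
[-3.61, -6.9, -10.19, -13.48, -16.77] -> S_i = -3.61 + -3.29*i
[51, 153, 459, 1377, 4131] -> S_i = 51*3^i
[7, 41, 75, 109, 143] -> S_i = 7 + 34*i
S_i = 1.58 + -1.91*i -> [1.58, -0.33, -2.24, -4.15, -6.06]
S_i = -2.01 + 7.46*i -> [-2.01, 5.45, 12.91, 20.37, 27.83]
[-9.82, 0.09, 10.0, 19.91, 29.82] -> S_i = -9.82 + 9.91*i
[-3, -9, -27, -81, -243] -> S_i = -3*3^i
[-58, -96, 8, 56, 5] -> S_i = Random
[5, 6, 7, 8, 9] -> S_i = 5 + 1*i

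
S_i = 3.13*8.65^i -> [3.13, 27.07, 234.19, 2025.78, 17523.01]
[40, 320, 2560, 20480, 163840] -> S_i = 40*8^i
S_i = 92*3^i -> [92, 276, 828, 2484, 7452]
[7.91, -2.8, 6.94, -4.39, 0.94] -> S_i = Random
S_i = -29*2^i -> [-29, -58, -116, -232, -464]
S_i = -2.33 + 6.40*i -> [-2.33, 4.07, 10.47, 16.87, 23.27]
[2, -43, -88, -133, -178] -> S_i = 2 + -45*i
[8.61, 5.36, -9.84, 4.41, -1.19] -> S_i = Random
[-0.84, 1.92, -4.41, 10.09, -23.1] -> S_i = -0.84*(-2.29)^i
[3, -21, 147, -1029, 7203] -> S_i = 3*-7^i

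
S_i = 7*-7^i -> [7, -49, 343, -2401, 16807]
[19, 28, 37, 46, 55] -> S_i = 19 + 9*i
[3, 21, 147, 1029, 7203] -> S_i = 3*7^i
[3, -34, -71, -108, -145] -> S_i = 3 + -37*i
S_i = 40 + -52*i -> [40, -12, -64, -116, -168]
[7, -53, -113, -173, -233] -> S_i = 7 + -60*i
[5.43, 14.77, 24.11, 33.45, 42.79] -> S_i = 5.43 + 9.34*i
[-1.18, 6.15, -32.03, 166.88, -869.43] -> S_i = -1.18*(-5.21)^i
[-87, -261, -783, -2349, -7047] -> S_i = -87*3^i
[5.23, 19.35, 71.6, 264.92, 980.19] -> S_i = 5.23*3.70^i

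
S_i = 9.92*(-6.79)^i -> [9.92, -67.36, 457.35, -3105.42, 21085.83]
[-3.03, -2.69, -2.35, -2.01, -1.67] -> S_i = -3.03 + 0.34*i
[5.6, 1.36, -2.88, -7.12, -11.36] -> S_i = 5.60 + -4.24*i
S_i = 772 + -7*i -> [772, 765, 758, 751, 744]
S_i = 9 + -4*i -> [9, 5, 1, -3, -7]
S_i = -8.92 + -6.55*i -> [-8.92, -15.47, -22.02, -28.57, -35.12]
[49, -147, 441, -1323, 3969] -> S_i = 49*-3^i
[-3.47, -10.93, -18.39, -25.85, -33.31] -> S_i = -3.47 + -7.46*i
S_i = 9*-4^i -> [9, -36, 144, -576, 2304]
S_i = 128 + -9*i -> [128, 119, 110, 101, 92]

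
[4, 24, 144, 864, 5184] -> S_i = 4*6^i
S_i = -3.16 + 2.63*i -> [-3.16, -0.53, 2.1, 4.73, 7.36]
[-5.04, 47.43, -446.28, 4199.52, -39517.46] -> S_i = -5.04*(-9.41)^i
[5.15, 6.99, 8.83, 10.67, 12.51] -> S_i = 5.15 + 1.84*i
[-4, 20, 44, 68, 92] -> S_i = -4 + 24*i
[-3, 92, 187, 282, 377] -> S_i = -3 + 95*i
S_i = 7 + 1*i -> [7, 8, 9, 10, 11]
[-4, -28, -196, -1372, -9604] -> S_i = -4*7^i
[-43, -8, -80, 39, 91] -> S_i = Random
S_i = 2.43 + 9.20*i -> [2.43, 11.63, 20.83, 30.03, 39.23]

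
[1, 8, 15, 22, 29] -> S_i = 1 + 7*i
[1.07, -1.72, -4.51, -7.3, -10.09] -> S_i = 1.07 + -2.79*i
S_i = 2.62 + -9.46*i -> [2.62, -6.84, -16.3, -25.76, -35.22]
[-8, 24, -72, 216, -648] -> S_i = -8*-3^i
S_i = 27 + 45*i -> [27, 72, 117, 162, 207]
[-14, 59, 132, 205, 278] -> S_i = -14 + 73*i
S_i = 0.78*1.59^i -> [0.78, 1.24, 1.97, 3.14, 4.99]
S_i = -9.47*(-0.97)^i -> [-9.47, 9.19, -8.91, 8.64, -8.38]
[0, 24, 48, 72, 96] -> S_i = 0 + 24*i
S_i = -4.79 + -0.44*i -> [-4.79, -5.23, -5.67, -6.11, -6.55]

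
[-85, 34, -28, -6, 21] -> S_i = Random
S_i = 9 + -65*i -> [9, -56, -121, -186, -251]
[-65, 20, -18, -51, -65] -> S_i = Random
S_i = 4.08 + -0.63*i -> [4.08, 3.45, 2.82, 2.19, 1.56]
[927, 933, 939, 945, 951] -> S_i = 927 + 6*i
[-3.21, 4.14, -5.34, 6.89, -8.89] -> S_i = -3.21*(-1.29)^i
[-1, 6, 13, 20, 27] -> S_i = -1 + 7*i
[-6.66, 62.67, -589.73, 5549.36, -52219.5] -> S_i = -6.66*(-9.41)^i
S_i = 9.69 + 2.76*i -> [9.69, 12.45, 15.21, 17.97, 20.73]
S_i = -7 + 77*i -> [-7, 70, 147, 224, 301]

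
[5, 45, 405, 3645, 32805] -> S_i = 5*9^i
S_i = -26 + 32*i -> [-26, 6, 38, 70, 102]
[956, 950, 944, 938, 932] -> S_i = 956 + -6*i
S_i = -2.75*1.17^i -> [-2.75, -3.22, -3.76, -4.4, -5.15]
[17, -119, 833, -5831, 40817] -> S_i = 17*-7^i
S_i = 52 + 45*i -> [52, 97, 142, 187, 232]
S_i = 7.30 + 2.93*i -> [7.3, 10.23, 13.16, 16.09, 19.02]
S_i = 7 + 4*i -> [7, 11, 15, 19, 23]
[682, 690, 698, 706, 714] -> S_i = 682 + 8*i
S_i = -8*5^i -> [-8, -40, -200, -1000, -5000]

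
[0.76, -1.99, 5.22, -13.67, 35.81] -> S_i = 0.76*(-2.62)^i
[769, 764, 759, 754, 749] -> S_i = 769 + -5*i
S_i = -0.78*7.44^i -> [-0.78, -5.8, -43.18, -321.23, -2389.94]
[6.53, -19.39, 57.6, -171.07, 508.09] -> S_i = 6.53*(-2.97)^i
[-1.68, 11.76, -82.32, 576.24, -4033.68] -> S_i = -1.68*(-7.00)^i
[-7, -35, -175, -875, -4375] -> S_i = -7*5^i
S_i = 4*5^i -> [4, 20, 100, 500, 2500]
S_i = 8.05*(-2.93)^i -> [8.05, -23.59, 69.11, -202.49, 593.29]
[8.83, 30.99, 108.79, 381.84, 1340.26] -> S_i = 8.83*3.51^i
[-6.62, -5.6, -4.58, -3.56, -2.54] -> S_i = -6.62 + 1.02*i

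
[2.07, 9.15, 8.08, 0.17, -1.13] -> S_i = Random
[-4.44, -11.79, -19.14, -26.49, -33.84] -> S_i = -4.44 + -7.35*i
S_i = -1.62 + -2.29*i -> [-1.62, -3.91, -6.2, -8.49, -10.78]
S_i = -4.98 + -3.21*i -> [-4.98, -8.19, -11.4, -14.61, -17.82]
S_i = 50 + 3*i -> [50, 53, 56, 59, 62]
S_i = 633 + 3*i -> [633, 636, 639, 642, 645]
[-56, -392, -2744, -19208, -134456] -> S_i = -56*7^i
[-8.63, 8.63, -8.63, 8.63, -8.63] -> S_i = -8.63*(-1.00)^i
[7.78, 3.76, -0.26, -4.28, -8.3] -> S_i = 7.78 + -4.02*i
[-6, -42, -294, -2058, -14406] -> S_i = -6*7^i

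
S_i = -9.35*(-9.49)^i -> [-9.35, 88.73, -842.06, 7991.17, -75836.18]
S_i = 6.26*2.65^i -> [6.26, 16.59, 43.96, 116.5, 308.72]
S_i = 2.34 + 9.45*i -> [2.34, 11.79, 21.24, 30.69, 40.14]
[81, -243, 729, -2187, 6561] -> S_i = 81*-3^i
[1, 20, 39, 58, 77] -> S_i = 1 + 19*i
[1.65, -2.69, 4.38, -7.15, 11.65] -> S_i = 1.65*(-1.63)^i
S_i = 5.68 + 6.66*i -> [5.68, 12.34, 19.0, 25.66, 32.32]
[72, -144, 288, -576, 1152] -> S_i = 72*-2^i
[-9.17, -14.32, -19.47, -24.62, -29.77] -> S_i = -9.17 + -5.15*i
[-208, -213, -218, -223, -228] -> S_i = -208 + -5*i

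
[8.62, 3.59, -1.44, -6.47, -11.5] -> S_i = 8.62 + -5.03*i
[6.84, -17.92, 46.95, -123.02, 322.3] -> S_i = 6.84*(-2.62)^i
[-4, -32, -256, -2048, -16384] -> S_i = -4*8^i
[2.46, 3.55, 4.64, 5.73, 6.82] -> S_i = 2.46 + 1.09*i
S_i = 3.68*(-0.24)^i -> [3.68, -0.88, 0.21, -0.05, 0.01]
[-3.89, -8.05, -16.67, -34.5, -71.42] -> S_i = -3.89*2.07^i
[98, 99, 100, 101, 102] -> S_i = 98 + 1*i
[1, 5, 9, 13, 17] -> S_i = 1 + 4*i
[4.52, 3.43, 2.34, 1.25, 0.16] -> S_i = 4.52 + -1.09*i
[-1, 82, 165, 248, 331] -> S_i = -1 + 83*i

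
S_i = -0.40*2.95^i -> [-0.4, -1.18, -3.48, -10.27, -30.29]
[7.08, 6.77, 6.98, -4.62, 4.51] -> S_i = Random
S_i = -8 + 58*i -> [-8, 50, 108, 166, 224]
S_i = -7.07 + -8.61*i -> [-7.07, -15.68, -24.29, -32.9, -41.51]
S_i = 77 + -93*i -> [77, -16, -109, -202, -295]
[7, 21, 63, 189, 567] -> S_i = 7*3^i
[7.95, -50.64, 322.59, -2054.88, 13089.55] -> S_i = 7.95*(-6.37)^i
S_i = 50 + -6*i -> [50, 44, 38, 32, 26]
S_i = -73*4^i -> [-73, -292, -1168, -4672, -18688]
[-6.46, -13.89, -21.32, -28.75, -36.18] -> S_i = -6.46 + -7.43*i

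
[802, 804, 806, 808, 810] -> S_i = 802 + 2*i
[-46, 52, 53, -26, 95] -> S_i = Random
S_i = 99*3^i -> [99, 297, 891, 2673, 8019]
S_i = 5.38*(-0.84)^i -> [5.38, -4.52, 3.8, -3.19, 2.68]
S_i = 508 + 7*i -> [508, 515, 522, 529, 536]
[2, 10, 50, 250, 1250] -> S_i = 2*5^i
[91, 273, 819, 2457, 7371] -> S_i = 91*3^i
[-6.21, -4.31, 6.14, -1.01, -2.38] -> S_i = Random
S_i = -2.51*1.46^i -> [-2.51, -3.66, -5.35, -7.81, -11.4]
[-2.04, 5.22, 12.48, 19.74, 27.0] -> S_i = -2.04 + 7.26*i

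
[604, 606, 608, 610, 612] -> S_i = 604 + 2*i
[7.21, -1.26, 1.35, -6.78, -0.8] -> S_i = Random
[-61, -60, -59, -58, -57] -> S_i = -61 + 1*i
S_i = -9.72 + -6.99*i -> [-9.72, -16.71, -23.7, -30.69, -37.68]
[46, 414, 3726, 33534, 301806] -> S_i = 46*9^i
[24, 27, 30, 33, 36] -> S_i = 24 + 3*i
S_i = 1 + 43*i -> [1, 44, 87, 130, 173]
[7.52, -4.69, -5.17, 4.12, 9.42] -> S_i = Random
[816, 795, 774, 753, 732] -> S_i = 816 + -21*i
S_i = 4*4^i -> [4, 16, 64, 256, 1024]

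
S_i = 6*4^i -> [6, 24, 96, 384, 1536]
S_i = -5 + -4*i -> [-5, -9, -13, -17, -21]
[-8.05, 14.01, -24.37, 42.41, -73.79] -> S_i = -8.05*(-1.74)^i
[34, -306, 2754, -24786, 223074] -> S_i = 34*-9^i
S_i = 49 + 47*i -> [49, 96, 143, 190, 237]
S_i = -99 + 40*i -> [-99, -59, -19, 21, 61]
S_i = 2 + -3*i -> [2, -1, -4, -7, -10]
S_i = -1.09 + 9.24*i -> [-1.09, 8.15, 17.39, 26.63, 35.87]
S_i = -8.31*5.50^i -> [-8.31, -45.71, -251.38, -1382.58, -7604.17]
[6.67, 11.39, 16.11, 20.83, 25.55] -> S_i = 6.67 + 4.72*i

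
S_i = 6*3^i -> [6, 18, 54, 162, 486]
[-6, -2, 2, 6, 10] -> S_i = -6 + 4*i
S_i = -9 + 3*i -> [-9, -6, -3, 0, 3]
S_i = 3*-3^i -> [3, -9, 27, -81, 243]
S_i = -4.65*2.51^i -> [-4.65, -11.67, -29.3, -73.53, -184.56]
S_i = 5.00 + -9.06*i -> [5.0, -4.06, -13.12, -22.18, -31.24]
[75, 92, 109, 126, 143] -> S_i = 75 + 17*i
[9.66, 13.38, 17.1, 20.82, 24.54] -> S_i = 9.66 + 3.72*i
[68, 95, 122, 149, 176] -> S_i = 68 + 27*i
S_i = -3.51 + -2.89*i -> [-3.51, -6.4, -9.29, -12.18, -15.07]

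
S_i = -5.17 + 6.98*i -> [-5.17, 1.81, 8.79, 15.77, 22.75]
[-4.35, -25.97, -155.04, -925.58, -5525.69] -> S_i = -4.35*5.97^i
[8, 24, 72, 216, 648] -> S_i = 8*3^i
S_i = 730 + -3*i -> [730, 727, 724, 721, 718]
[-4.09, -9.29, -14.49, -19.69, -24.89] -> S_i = -4.09 + -5.20*i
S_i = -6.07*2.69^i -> [-6.07, -16.33, -43.92, -118.15, -317.83]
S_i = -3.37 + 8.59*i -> [-3.37, 5.22, 13.81, 22.4, 30.99]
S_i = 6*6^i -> [6, 36, 216, 1296, 7776]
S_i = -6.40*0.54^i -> [-6.4, -3.46, -1.87, -1.01, -0.54]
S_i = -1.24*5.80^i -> [-1.24, -7.19, -41.71, -241.94, -1403.25]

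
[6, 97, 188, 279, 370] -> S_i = 6 + 91*i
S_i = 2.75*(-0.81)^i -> [2.75, -2.23, 1.8, -1.46, 1.18]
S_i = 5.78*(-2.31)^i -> [5.78, -13.35, 30.84, -71.25, 164.58]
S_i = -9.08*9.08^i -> [-9.08, -82.45, -748.61, -6797.41, -61720.47]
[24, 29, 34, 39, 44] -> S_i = 24 + 5*i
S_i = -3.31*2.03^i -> [-3.31, -6.72, -13.64, -27.69, -56.21]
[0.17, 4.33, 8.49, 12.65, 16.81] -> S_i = 0.17 + 4.16*i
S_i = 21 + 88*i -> [21, 109, 197, 285, 373]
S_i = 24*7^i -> [24, 168, 1176, 8232, 57624]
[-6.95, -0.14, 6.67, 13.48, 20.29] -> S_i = -6.95 + 6.81*i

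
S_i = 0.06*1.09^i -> [0.06, 0.07, 0.07, 0.08, 0.08]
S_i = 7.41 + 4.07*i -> [7.41, 11.48, 15.55, 19.62, 23.69]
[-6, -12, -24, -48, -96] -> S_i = -6*2^i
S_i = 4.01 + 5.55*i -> [4.01, 9.56, 15.11, 20.66, 26.21]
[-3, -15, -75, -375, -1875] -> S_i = -3*5^i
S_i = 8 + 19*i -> [8, 27, 46, 65, 84]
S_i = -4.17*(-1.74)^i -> [-4.17, 7.26, -12.63, 21.97, -38.22]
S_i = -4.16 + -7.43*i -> [-4.16, -11.59, -19.02, -26.45, -33.88]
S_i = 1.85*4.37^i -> [1.85, 8.08, 35.33, 154.39, 674.68]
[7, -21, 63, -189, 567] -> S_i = 7*-3^i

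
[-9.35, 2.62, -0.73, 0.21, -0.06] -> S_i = -9.35*(-0.28)^i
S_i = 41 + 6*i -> [41, 47, 53, 59, 65]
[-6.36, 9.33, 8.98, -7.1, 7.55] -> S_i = Random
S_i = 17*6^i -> [17, 102, 612, 3672, 22032]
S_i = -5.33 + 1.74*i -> [-5.33, -3.59, -1.85, -0.11, 1.63]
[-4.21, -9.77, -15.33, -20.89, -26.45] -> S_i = -4.21 + -5.56*i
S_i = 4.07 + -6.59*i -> [4.07, -2.52, -9.11, -15.7, -22.29]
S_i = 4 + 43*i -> [4, 47, 90, 133, 176]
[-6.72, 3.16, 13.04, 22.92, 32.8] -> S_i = -6.72 + 9.88*i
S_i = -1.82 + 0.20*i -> [-1.82, -1.62, -1.42, -1.22, -1.02]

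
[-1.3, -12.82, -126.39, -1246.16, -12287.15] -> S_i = -1.30*9.86^i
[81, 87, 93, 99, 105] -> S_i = 81 + 6*i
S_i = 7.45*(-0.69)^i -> [7.45, -5.14, 3.55, -2.45, 1.69]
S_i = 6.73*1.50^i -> [6.73, 10.1, 15.14, 22.71, 34.07]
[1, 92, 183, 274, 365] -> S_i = 1 + 91*i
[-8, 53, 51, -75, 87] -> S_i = Random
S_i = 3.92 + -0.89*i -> [3.92, 3.03, 2.14, 1.25, 0.36]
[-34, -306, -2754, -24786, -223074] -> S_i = -34*9^i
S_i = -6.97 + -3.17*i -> [-6.97, -10.14, -13.31, -16.48, -19.65]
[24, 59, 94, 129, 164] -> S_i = 24 + 35*i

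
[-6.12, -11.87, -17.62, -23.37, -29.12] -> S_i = -6.12 + -5.75*i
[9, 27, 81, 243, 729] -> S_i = 9*3^i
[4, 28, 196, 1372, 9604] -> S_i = 4*7^i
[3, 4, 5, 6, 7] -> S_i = 3 + 1*i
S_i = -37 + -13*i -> [-37, -50, -63, -76, -89]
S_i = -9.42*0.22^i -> [-9.42, -2.07, -0.46, -0.1, -0.02]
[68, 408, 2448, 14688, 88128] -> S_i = 68*6^i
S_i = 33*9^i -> [33, 297, 2673, 24057, 216513]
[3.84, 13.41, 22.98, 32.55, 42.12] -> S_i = 3.84 + 9.57*i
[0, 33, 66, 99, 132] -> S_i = 0 + 33*i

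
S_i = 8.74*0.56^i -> [8.74, 4.89, 2.74, 1.53, 0.86]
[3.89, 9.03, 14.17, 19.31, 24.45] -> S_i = 3.89 + 5.14*i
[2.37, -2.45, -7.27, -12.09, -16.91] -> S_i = 2.37 + -4.82*i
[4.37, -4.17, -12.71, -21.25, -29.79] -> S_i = 4.37 + -8.54*i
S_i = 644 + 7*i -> [644, 651, 658, 665, 672]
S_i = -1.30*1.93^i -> [-1.3, -2.51, -4.84, -9.35, -18.04]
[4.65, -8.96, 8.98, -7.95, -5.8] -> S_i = Random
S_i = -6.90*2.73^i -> [-6.9, -18.84, -51.43, -140.39, -383.27]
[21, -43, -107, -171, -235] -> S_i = 21 + -64*i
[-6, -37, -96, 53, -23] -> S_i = Random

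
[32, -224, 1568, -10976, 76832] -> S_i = 32*-7^i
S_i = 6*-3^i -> [6, -18, 54, -162, 486]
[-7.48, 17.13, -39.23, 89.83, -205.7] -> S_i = -7.48*(-2.29)^i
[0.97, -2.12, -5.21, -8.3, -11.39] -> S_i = 0.97 + -3.09*i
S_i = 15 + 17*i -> [15, 32, 49, 66, 83]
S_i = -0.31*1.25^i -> [-0.31, -0.39, -0.48, -0.61, -0.76]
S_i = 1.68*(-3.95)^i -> [1.68, -6.64, 26.21, -103.54, 408.98]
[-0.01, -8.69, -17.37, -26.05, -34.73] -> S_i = -0.01 + -8.68*i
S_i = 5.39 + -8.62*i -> [5.39, -3.23, -11.85, -20.47, -29.09]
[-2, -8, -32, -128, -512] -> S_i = -2*4^i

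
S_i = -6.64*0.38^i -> [-6.64, -2.52, -0.96, -0.36, -0.14]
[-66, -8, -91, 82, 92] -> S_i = Random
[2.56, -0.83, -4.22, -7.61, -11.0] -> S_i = 2.56 + -3.39*i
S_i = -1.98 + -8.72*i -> [-1.98, -10.7, -19.42, -28.14, -36.86]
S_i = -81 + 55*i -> [-81, -26, 29, 84, 139]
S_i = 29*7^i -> [29, 203, 1421, 9947, 69629]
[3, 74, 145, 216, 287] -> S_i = 3 + 71*i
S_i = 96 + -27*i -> [96, 69, 42, 15, -12]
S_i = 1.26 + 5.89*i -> [1.26, 7.15, 13.04, 18.93, 24.82]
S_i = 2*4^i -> [2, 8, 32, 128, 512]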